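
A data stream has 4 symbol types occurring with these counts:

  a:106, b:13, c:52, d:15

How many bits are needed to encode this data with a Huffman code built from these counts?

294

Greedily combine the two least-frequent nodes:
merge b(13) and d(15): 28
merge 28 and c(52): 80
merge 80 and a(106): 186
The encoded length is the sum of every internal node's weight: 28 + 80 + 186 = 294 bits.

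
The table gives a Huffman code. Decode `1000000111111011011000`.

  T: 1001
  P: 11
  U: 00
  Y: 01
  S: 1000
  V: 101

Read left to right; each codeword is recognised as soon as it completes (prefix code):
  1000→S | 00→U | 01→Y | 11→P | 11→P | 101→V | 101→V | 1000→S
Decoded message: SUYPPVVS

SUYPPVVS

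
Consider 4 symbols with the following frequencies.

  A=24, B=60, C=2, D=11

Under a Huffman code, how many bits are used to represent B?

Huffman merges, smallest pair first:
combine C(2), D(11) → 13
combine 13, A(24) → 37
combine 37, B(60) → 97
B sits one level below the root: a 1-bit codeword.

1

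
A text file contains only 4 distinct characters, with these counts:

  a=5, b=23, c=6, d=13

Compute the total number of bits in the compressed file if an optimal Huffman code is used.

Merge the two smallest weights repeatedly:
merge a(5) and c(6): 11
merge 11 and d(13): 24
merge b(23) and 24: 47
Each symbol's bit-cost is frequency × depth; summing gives 82 bits (equivalently 11 + 24 + 47).

82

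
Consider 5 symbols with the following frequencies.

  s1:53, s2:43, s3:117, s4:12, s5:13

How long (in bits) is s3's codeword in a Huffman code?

Huffman merges, smallest pair first:
s4(12) + s5(13) → 25
25 + s2(43) → 68
s1(53) + 68 → 121
s3(117) + 121 → 238
s3 is merged only at the final step, so code length = 1.

1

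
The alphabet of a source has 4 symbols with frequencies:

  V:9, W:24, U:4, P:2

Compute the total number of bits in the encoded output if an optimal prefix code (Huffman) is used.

Build the Huffman tree bottom-up:
P(2) + U(4) → 6
6 + V(9) → 15
15 + W(24) → 39
Each symbol's bit-cost is frequency × depth; summing gives 60 bits (equivalently 6 + 15 + 39).

60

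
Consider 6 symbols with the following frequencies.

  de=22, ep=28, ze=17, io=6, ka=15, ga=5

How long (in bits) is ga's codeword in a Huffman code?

Repeatedly merge the two smallest:
merge ga(5) and io(6): 11
merge 11 and ka(15): 26
merge ze(17) and de(22): 39
merge 26 and ep(28): 54
merge 39 and 54: 93
ga's leaf is at depth 4, giving a 4-bit codeword.

4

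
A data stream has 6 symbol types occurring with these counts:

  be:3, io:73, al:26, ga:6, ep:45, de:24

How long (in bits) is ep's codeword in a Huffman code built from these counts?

Build the tree from the bottom:
merge be(3) and ga(6): 9
merge 9 and de(24): 33
merge al(26) and 33: 59
merge ep(45) and 59: 104
merge io(73) and 104: 177
ep sits 2 levels below the root, so its codeword is 2 bits.

2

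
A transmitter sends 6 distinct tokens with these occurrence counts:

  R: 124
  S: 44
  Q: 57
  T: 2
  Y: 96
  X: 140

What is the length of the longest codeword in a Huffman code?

Merge the two lowest-weight nodes at each step:
merge T(2) and S(44): 46
merge 46 and Q(57): 103
merge Y(96) and 103: 199
merge R(124) and X(140): 264
merge 199 and 264: 463
Maximum depth reached is 4.

4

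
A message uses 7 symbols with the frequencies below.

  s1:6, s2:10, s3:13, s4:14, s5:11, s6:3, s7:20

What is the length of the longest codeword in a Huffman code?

4

Merge the two lowest-weight nodes at each step:
s6(3) + s1(6) → 9
9 + s2(10) → 19
s5(11) + s3(13) → 24
s4(14) + 19 → 33
s7(20) + 24 → 44
33 + 44 → 77
The first pair merged (s6, s1) ends up deepest, at depth 4.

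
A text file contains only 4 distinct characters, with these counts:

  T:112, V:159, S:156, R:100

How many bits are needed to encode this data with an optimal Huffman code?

1054

Greedily combine the two least-frequent nodes:
R(100) + T(112) → 212
S(156) + V(159) → 315
212 + 315 → 527
Each symbol's bit-cost is frequency × depth; summing gives 1054 bits (equivalently 212 + 315 + 527).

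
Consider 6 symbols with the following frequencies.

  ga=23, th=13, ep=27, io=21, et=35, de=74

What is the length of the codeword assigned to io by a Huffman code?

Build the tree from the bottom:
combine th(13), io(21) → 34
combine ga(23), ep(27) → 50
combine 34, et(35) → 69
combine 50, 69 → 119
combine de(74), 119 → 193
The subtree containing io is merged 4 times, so code length = 4.

4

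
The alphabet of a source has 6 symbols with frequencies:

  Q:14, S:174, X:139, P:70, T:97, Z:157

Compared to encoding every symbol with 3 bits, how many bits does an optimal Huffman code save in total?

Fixed-length: 3 bits × 651 symbols = 1953 bits.
Huffman merges:
merge Q(14) and P(70): 84
merge 84 and T(97): 181
merge X(139) and Z(157): 296
merge S(174) and 181: 355
merge 296 and 355: 651
Huffman total = 84 + 181 + 296 + 355 + 651 = 1567 bits.
Saving = 1953 − 1567 = 386 bits.

386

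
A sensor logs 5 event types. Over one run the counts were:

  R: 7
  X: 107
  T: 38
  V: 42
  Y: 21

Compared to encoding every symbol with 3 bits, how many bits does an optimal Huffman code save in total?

228

Fixed-length: 3 bits × 215 symbols = 645 bits.
Huffman merges:
combine R(7), Y(21) → 28
combine 28, T(38) → 66
combine V(42), 66 → 108
combine X(107), 108 → 215
Huffman total = 28 + 66 + 108 + 215 = 417 bits.
Saving = 645 − 417 = 228 bits.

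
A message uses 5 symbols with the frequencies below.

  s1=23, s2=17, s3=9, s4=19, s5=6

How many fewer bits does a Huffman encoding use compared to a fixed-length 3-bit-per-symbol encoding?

Fixed-length: 3 bits × 74 symbols = 222 bits.
Huffman merges:
merge s5(6) and s3(9): 15
merge 15 and s2(17): 32
merge s4(19) and s1(23): 42
merge 32 and 42: 74
Huffman total = 15 + 32 + 42 + 74 = 163 bits.
Saving = 222 − 163 = 59 bits.

59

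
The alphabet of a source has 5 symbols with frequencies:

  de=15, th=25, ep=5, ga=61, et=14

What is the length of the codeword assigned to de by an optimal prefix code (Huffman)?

3

Huffman merges, smallest pair first:
merge ep(5) and et(14): 19
merge de(15) and 19: 34
merge th(25) and 34: 59
merge 59 and ga(61): 120
de's leaf is at depth 3, giving a 3-bit codeword.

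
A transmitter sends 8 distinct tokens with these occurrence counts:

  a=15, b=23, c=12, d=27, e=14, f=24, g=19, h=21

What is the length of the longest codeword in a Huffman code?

4

Merge the two lowest-weight nodes at each step:
c(12) + e(14) → 26
a(15) + g(19) → 34
h(21) + b(23) → 44
f(24) + 26 → 50
d(27) + 34 → 61
44 + 50 → 94
61 + 94 → 155
The rarest symbols sit at the bottom; the longest codeword is 4 bits.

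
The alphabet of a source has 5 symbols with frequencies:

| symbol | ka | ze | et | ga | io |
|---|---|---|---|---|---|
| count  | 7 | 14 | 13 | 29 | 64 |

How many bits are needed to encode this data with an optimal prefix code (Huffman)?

244

Greedily combine the two least-frequent nodes:
combine ka(7), et(13) → 20
combine ze(14), 20 → 34
combine ga(29), 34 → 63
combine 63, io(64) → 127
Total encoded bits = sum of merged weights = 20 + 34 + 63 + 127 = 244.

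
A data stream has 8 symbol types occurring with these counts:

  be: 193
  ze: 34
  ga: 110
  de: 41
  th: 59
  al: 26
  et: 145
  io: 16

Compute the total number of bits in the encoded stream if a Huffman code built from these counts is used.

1642

Build the Huffman tree bottom-up:
merge io(16) and al(26): 42
merge ze(34) and de(41): 75
merge 42 and th(59): 101
merge 75 and 101: 176
merge ga(110) and et(145): 255
merge 176 and be(193): 369
merge 255 and 369: 624
The encoded length is the sum of every internal node's weight: 42 + 75 + 101 + 176 + 255 + 369 + 624 = 1642 bits.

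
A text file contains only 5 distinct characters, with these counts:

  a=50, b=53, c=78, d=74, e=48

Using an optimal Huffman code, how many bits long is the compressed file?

704

Build the Huffman tree bottom-up:
combine e(48), a(50) → 98
combine b(53), d(74) → 127
combine c(78), 98 → 176
combine 127, 176 → 303
Total encoded bits = sum of merged weights = 98 + 127 + 176 + 303 = 704.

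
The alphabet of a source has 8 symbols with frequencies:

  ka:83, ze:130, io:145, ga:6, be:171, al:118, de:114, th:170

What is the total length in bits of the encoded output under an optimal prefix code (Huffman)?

Greedily combine the two least-frequent nodes:
combine ga(6), ka(83) → 89
combine 89, de(114) → 203
combine al(118), ze(130) → 248
combine io(145), th(170) → 315
combine be(171), 203 → 374
combine 248, 315 → 563
combine 374, 563 → 937
The encoded length is the sum of every internal node's weight: 89 + 203 + 248 + 315 + 374 + 563 + 937 = 2729 bits.

2729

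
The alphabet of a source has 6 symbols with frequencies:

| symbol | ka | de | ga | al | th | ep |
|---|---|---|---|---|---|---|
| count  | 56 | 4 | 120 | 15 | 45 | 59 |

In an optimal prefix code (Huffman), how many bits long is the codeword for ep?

3

Huffman merges, smallest pair first:
combine de(4), al(15) → 19
combine 19, th(45) → 64
combine ka(56), ep(59) → 115
combine 64, 115 → 179
combine ga(120), 179 → 299
The subtree containing ep is merged 3 times, so code length = 3.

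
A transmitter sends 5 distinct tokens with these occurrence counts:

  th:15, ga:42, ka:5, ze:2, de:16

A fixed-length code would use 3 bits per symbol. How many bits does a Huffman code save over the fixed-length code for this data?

93

Fixed-length: 3 bits × 80 symbols = 240 bits.
Huffman merges:
combine ze(2), ka(5) → 7
combine 7, th(15) → 22
combine de(16), 22 → 38
combine 38, ga(42) → 80
Huffman total = 7 + 22 + 38 + 80 = 147 bits.
Saving = 240 − 147 = 93 bits.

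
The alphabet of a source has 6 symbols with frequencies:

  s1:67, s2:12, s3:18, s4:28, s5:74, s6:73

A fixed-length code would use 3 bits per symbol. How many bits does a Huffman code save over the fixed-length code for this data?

184

Fixed-length: 3 bits × 272 symbols = 816 bits.
Huffman merges:
s2(12) + s3(18) → 30
s4(28) + 30 → 58
58 + s1(67) → 125
s6(73) + s5(74) → 147
125 + 147 → 272
Huffman total = 30 + 58 + 125 + 147 + 272 = 632 bits.
Saving = 816 − 632 = 184 bits.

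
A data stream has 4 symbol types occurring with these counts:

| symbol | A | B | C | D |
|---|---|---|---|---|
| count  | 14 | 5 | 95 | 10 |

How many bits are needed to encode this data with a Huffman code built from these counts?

Greedily combine the two least-frequent nodes:
merge B(5) and D(10): 15
merge A(14) and 15: 29
merge 29 and C(95): 124
Each symbol's bit-cost is frequency × depth; summing gives 168 bits (equivalently 15 + 29 + 124).

168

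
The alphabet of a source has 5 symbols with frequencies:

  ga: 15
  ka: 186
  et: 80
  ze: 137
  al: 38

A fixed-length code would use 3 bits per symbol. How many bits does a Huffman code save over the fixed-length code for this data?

456

Fixed-length: 3 bits × 456 symbols = 1368 bits.
Huffman merges:
ga(15) + al(38) → 53
53 + et(80) → 133
133 + ze(137) → 270
ka(186) + 270 → 456
Huffman total = 53 + 133 + 270 + 456 = 912 bits.
Saving = 1368 − 912 = 456 bits.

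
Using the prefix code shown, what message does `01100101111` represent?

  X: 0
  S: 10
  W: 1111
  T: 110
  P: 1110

XTXSW

Read left to right; each codeword is recognised as soon as it completes (prefix code):
  0→X | 110→T | 0→X | 10→S | 1111→W
Decoded message: XTXSW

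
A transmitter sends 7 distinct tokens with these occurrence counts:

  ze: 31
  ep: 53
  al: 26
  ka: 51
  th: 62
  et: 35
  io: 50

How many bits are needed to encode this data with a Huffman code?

862

Merge the two smallest weights repeatedly:
al(26) + ze(31) → 57
et(35) + io(50) → 85
ka(51) + ep(53) → 104
57 + th(62) → 119
85 + 104 → 189
119 + 189 → 308
Total encoded bits = sum of merged weights = 57 + 85 + 104 + 119 + 189 + 308 = 862.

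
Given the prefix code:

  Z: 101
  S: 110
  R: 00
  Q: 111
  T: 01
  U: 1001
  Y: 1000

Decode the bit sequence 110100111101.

Read left to right; each codeword is recognised as soon as it completes (prefix code):
  110→S | 1001→U | 111→Q | 01→T
Decoded message: SUQT

SUQT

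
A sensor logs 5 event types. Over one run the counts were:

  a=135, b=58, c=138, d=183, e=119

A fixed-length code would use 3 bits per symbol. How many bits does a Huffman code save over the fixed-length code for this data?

Fixed-length: 3 bits × 633 symbols = 1899 bits.
Huffman merges:
b(58) + e(119) → 177
a(135) + c(138) → 273
177 + d(183) → 360
273 + 360 → 633
Huffman total = 177 + 273 + 360 + 633 = 1443 bits.
Saving = 1899 − 1443 = 456 bits.

456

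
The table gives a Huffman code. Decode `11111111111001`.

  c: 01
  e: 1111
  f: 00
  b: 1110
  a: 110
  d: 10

Read left to right; each codeword is recognised as soon as it completes (prefix code):
  1111→e | 1111→e | 1110→b | 01→c
Decoded message: eebc

eebc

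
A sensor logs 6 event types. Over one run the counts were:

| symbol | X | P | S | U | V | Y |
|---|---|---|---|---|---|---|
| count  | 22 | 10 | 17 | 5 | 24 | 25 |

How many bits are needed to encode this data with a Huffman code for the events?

Build the Huffman tree bottom-up:
merge U(5) and P(10): 15
merge 15 and S(17): 32
merge X(22) and V(24): 46
merge Y(25) and 32: 57
merge 46 and 57: 103
Total encoded bits = sum of merged weights = 15 + 32 + 46 + 57 + 103 = 253.

253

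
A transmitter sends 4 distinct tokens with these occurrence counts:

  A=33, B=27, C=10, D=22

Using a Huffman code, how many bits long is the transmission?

Merge the two smallest weights repeatedly:
merge C(10) and D(22): 32
merge B(27) and 32: 59
merge A(33) and 59: 92
The encoded length is the sum of every internal node's weight: 32 + 59 + 92 = 183 bits.

183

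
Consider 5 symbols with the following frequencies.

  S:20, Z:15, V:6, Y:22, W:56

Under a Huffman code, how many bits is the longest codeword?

4

Merge the two lowest-weight nodes at each step:
combine V(6), Z(15) → 21
combine S(20), 21 → 41
combine Y(22), 41 → 63
combine W(56), 63 → 119
Maximum depth reached is 4.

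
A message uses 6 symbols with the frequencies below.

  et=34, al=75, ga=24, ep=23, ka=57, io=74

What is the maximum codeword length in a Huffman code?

4

Merge the two lowest-weight nodes at each step:
combine ep(23), ga(24) → 47
combine et(34), 47 → 81
combine ka(57), io(74) → 131
combine al(75), 81 → 156
combine 131, 156 → 287
The first pair merged (ep, ga) ends up deepest, at depth 4.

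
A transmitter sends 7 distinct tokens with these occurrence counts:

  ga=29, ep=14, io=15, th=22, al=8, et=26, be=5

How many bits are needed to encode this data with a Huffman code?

315

Build the Huffman tree bottom-up:
combine be(5), al(8) → 13
combine 13, ep(14) → 27
combine io(15), th(22) → 37
combine et(26), 27 → 53
combine ga(29), 37 → 66
combine 53, 66 → 119
Total encoded bits = sum of merged weights = 13 + 27 + 37 + 53 + 66 + 119 = 315.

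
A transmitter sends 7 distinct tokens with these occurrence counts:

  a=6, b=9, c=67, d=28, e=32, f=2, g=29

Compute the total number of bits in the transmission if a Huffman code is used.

Build the Huffman tree bottom-up:
merge f(2) and a(6): 8
merge 8 and b(9): 17
merge 17 and d(28): 45
merge g(29) and e(32): 61
merge 45 and 61: 106
merge c(67) and 106: 173
The encoded length is the sum of every internal node's weight: 8 + 17 + 45 + 61 + 106 + 173 = 410 bits.

410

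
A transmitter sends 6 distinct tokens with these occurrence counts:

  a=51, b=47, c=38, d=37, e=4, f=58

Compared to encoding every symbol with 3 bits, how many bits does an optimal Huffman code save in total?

Fixed-length: 3 bits × 235 symbols = 705 bits.
Huffman merges:
e(4) + d(37) → 41
c(38) + 41 → 79
b(47) + a(51) → 98
f(58) + 79 → 137
98 + 137 → 235
Huffman total = 41 + 79 + 98 + 137 + 235 = 590 bits.
Saving = 705 − 590 = 115 bits.

115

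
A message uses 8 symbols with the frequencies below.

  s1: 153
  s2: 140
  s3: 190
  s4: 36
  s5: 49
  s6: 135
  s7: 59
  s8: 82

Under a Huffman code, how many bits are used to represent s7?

4

Huffman merges, smallest pair first:
s4(36) + s5(49) → 85
s7(59) + s8(82) → 141
85 + s6(135) → 220
s2(140) + 141 → 281
s1(153) + s3(190) → 343
220 + 281 → 501
343 + 501 → 844
s7's leaf is at depth 4, giving a 4-bit codeword.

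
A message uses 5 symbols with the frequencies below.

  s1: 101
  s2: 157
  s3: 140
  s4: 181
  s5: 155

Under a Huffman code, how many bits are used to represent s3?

3

Build the tree from the bottom:
s1(101) + s3(140) → 241
s5(155) + s2(157) → 312
s4(181) + 241 → 422
312 + 422 → 734
The subtree containing s3 is merged 3 times, so code length = 3.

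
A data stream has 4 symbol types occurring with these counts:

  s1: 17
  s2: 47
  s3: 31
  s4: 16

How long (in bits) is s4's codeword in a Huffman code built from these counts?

Repeatedly merge the two smallest:
s4(16) + s1(17) → 33
s3(31) + 33 → 64
s2(47) + 64 → 111
The subtree containing s4 is merged 3 times, so code length = 3.

3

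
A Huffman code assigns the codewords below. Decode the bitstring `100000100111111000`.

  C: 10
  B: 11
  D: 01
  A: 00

CAACDBBCA

Read left to right; each codeword is recognised as soon as it completes (prefix code):
  10→C | 00→A | 00→A | 10→C | 01→D | 11→B | 11→B | 10→C | 00→A
Decoded message: CAACDBBCA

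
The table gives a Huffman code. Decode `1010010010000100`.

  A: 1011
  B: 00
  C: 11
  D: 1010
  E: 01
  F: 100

Read left to right; each codeword is recognised as soon as it completes (prefix code):
  1010→D | 01→E | 00→B | 100→F | 00→B | 100→F
Decoded message: DEBFBF

DEBFBF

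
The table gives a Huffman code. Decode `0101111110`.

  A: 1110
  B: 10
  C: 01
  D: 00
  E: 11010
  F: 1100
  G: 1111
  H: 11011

CCGB

Read left to right; each codeword is recognised as soon as it completes (prefix code):
  01→C | 01→C | 1111→G | 10→B
Decoded message: CCGB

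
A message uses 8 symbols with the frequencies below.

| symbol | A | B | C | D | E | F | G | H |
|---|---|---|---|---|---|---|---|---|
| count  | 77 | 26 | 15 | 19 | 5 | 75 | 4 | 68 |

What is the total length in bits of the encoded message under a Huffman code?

Build the Huffman tree bottom-up:
combine G(4), E(5) → 9
combine 9, C(15) → 24
combine D(19), 24 → 43
combine B(26), 43 → 69
combine H(68), 69 → 137
combine F(75), A(77) → 152
combine 137, 152 → 289
The encoded length is the sum of every internal node's weight: 9 + 24 + 43 + 69 + 137 + 152 + 289 = 723 bits.

723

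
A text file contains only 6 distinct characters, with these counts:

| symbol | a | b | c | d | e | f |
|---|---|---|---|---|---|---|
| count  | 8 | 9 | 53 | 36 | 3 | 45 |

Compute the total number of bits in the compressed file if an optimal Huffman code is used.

Merge the two smallest weights repeatedly:
e(3) + a(8) → 11
b(9) + 11 → 20
20 + d(36) → 56
f(45) + c(53) → 98
56 + 98 → 154
The encoded length is the sum of every internal node's weight: 11 + 20 + 56 + 98 + 154 = 339 bits.

339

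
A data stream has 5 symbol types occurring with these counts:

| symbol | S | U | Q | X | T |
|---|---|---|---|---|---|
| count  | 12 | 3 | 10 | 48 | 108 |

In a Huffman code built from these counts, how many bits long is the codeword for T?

1

Build the tree from the bottom:
merge U(3) and Q(10): 13
merge S(12) and 13: 25
merge 25 and X(48): 73
merge 73 and T(108): 181
T is a child of the root — depth 1, so its codeword is a single bit.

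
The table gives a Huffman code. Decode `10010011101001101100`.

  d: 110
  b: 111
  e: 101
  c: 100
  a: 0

Read left to right; each codeword is recognised as soon as it completes (prefix code):
  100→c | 100→c | 111→b | 0→a | 100→c | 110→d | 110→d | 0→a
Decoded message: ccbacdda

ccbacdda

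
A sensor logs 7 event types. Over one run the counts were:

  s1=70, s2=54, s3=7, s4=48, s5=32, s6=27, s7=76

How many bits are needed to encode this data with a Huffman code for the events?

830

Merge the two smallest weights repeatedly:
merge s3(7) and s6(27): 34
merge s5(32) and 34: 66
merge s4(48) and s2(54): 102
merge 66 and s1(70): 136
merge s7(76) and 102: 178
merge 136 and 178: 314
The encoded length is the sum of every internal node's weight: 34 + 66 + 102 + 136 + 178 + 314 = 830 bits.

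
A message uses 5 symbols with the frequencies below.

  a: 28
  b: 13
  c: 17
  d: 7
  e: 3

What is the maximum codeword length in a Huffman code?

Merge the two lowest-weight nodes at each step:
e(3) + d(7) → 10
10 + b(13) → 23
c(17) + 23 → 40
a(28) + 40 → 68
The first pair merged (e, d) ends up deepest, at depth 4.

4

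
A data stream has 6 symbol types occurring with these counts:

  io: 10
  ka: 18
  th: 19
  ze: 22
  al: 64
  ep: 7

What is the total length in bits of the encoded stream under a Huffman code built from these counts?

309

Merge the two smallest weights repeatedly:
combine ep(7), io(10) → 17
combine 17, ka(18) → 35
combine th(19), ze(22) → 41
combine 35, 41 → 76
combine al(64), 76 → 140
The encoded length is the sum of every internal node's weight: 17 + 35 + 41 + 76 + 140 = 309 bits.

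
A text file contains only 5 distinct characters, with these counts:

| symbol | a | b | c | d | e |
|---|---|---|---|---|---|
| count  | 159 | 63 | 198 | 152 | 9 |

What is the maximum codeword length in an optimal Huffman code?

Merge the two lowest-weight nodes at each step:
combine e(9), b(63) → 72
combine 72, d(152) → 224
combine a(159), c(198) → 357
combine 224, 357 → 581
Maximum depth reached is 3.

3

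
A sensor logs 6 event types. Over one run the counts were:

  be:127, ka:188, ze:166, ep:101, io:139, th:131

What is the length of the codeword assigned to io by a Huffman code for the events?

3

Huffman merges, smallest pair first:
merge ep(101) and be(127): 228
merge th(131) and io(139): 270
merge ze(166) and ka(188): 354
merge 228 and 270: 498
merge 354 and 498: 852
io's leaf is at depth 3, giving a 3-bit codeword.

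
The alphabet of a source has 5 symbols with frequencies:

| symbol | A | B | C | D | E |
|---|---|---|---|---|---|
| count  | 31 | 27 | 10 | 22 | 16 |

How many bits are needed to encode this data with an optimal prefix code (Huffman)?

238

Build the Huffman tree bottom-up:
merge C(10) and E(16): 26
merge D(22) and 26: 48
merge B(27) and A(31): 58
merge 48 and 58: 106
The encoded length is the sum of every internal node's weight: 26 + 48 + 58 + 106 = 238 bits.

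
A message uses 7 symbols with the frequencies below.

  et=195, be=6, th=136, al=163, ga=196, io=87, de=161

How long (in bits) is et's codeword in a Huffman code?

Huffman merges, smallest pair first:
be(6) + io(87) → 93
93 + th(136) → 229
de(161) + al(163) → 324
et(195) + ga(196) → 391
229 + 324 → 553
391 + 553 → 944
et sits 2 levels below the root, so its codeword is 2 bits.

2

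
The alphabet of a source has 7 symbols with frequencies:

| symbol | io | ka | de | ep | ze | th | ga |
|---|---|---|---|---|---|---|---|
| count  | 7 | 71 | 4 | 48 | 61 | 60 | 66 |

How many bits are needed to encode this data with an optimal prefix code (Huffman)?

Build the Huffman tree bottom-up:
de(4) + io(7) → 11
11 + ep(48) → 59
59 + th(60) → 119
ze(61) + ga(66) → 127
ka(71) + 119 → 190
127 + 190 → 317
The encoded length is the sum of every internal node's weight: 11 + 59 + 119 + 127 + 190 + 317 = 823 bits.

823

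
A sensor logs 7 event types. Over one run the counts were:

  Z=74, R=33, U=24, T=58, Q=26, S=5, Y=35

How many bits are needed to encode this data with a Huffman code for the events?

662

Merge the two smallest weights repeatedly:
merge S(5) and U(24): 29
merge Q(26) and 29: 55
merge R(33) and Y(35): 68
merge 55 and T(58): 113
merge 68 and Z(74): 142
merge 113 and 142: 255
Total encoded bits = sum of merged weights = 29 + 55 + 68 + 113 + 142 + 255 = 662.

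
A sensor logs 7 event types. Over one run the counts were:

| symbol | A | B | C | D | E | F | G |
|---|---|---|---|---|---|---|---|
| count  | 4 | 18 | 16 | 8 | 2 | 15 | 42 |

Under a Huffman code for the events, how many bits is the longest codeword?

Merge the two lowest-weight nodes at each step:
E(2) + A(4) → 6
6 + D(8) → 14
14 + F(15) → 29
C(16) + B(18) → 34
29 + 34 → 63
G(42) + 63 → 105
Maximum depth reached is 5.

5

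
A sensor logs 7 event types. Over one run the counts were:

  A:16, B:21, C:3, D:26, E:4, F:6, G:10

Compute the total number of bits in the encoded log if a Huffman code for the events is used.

Greedily combine the two least-frequent nodes:
merge C(3) and E(4): 7
merge F(6) and 7: 13
merge G(10) and 13: 23
merge A(16) and B(21): 37
merge 23 and D(26): 49
merge 37 and 49: 86
Each symbol's bit-cost is frequency × depth; summing gives 215 bits (equivalently 7 + 13 + 23 + 37 + 49 + 86).

215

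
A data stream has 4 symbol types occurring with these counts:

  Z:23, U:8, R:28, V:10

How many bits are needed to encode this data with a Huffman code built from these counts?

128

Greedily combine the two least-frequent nodes:
merge U(8) and V(10): 18
merge 18 and Z(23): 41
merge R(28) and 41: 69
Each symbol's bit-cost is frequency × depth; summing gives 128 bits (equivalently 18 + 41 + 69).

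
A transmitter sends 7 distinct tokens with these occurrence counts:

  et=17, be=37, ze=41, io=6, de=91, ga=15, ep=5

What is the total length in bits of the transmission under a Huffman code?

Merge the two smallest weights repeatedly:
merge ep(5) and io(6): 11
merge 11 and ga(15): 26
merge et(17) and 26: 43
merge be(37) and ze(41): 78
merge 43 and 78: 121
merge de(91) and 121: 212
Each symbol's bit-cost is frequency × depth; summing gives 491 bits (equivalently 11 + 26 + 43 + 78 + 121 + 212).

491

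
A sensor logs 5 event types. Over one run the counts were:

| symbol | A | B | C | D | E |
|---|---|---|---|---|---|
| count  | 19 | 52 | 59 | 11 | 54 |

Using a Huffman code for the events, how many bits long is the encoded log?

Merge the two smallest weights repeatedly:
D(11) + A(19) → 30
30 + B(52) → 82
E(54) + C(59) → 113
82 + 113 → 195
Total encoded bits = sum of merged weights = 30 + 82 + 113 + 195 = 420.

420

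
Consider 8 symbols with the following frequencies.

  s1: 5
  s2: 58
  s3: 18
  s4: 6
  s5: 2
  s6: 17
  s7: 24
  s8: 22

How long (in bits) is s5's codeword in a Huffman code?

Repeatedly merge the two smallest:
merge s5(2) and s1(5): 7
merge s4(6) and 7: 13
merge 13 and s6(17): 30
merge s3(18) and s8(22): 40
merge s7(24) and 30: 54
merge 40 and 54: 94
merge s2(58) and 94: 152
The subtree containing s5 is merged 6 times, so code length = 6.

6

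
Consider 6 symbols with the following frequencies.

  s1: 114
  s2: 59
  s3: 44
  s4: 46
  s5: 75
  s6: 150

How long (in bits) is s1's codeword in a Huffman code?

Huffman merges, smallest pair first:
combine s3(44), s4(46) → 90
combine s2(59), s5(75) → 134
combine 90, s1(114) → 204
combine 134, s6(150) → 284
combine 204, 284 → 488
s1's leaf is at depth 2, giving a 2-bit codeword.

2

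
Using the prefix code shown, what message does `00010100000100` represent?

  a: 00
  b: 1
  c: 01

accaaca

Read left to right; each codeword is recognised as soon as it completes (prefix code):
  00→a | 01→c | 01→c | 00→a | 00→a | 01→c | 00→a
Decoded message: accaaca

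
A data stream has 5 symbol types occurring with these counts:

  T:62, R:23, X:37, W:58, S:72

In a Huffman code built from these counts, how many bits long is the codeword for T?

Huffman merges, smallest pair first:
combine R(23), X(37) → 60
combine W(58), 60 → 118
combine T(62), S(72) → 134
combine 118, 134 → 252
The subtree containing T is merged 2 times, so code length = 2.

2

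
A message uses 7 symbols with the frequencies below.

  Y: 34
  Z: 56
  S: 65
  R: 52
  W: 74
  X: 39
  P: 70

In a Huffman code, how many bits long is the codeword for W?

Repeatedly merge the two smallest:
merge Y(34) and X(39): 73
merge R(52) and Z(56): 108
merge S(65) and P(70): 135
merge 73 and W(74): 147
merge 108 and 135: 243
merge 147 and 243: 390
The subtree containing W is merged 2 times, so code length = 2.

2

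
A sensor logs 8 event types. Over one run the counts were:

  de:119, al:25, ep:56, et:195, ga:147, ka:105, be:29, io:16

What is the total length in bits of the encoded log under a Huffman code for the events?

1845

Greedily combine the two least-frequent nodes:
merge io(16) and al(25): 41
merge be(29) and 41: 70
merge ep(56) and 70: 126
merge ka(105) and de(119): 224
merge 126 and ga(147): 273
merge et(195) and 224: 419
merge 273 and 419: 692
The encoded length is the sum of every internal node's weight: 41 + 70 + 126 + 224 + 273 + 419 + 692 = 1845 bits.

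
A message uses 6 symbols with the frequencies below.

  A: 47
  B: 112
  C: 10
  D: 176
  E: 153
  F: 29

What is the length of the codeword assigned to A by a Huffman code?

Huffman merges, smallest pair first:
C(10) + F(29) → 39
39 + A(47) → 86
86 + B(112) → 198
E(153) + D(176) → 329
198 + 329 → 527
A's leaf is at depth 3, giving a 3-bit codeword.

3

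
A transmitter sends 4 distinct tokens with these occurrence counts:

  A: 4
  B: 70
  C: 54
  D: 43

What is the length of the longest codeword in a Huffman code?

Merge the two lowest-weight nodes at each step:
combine A(4), D(43) → 47
combine 47, C(54) → 101
combine B(70), 101 → 171
The first pair merged (A, D) ends up deepest, at depth 3.

3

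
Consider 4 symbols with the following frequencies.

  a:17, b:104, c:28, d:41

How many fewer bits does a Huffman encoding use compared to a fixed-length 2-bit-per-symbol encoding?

Fixed-length: 2 bits × 190 symbols = 380 bits.
Huffman merges:
a(17) + c(28) → 45
d(41) + 45 → 86
86 + b(104) → 190
Huffman total = 45 + 86 + 190 = 321 bits.
Saving = 380 − 321 = 59 bits.

59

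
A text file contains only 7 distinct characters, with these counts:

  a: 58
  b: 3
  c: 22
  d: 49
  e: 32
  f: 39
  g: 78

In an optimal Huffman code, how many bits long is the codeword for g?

Build the tree from the bottom:
merge b(3) and c(22): 25
merge 25 and e(32): 57
merge f(39) and d(49): 88
merge 57 and a(58): 115
merge g(78) and 88: 166
merge 115 and 166: 281
The subtree containing g is merged 2 times, so code length = 2.

2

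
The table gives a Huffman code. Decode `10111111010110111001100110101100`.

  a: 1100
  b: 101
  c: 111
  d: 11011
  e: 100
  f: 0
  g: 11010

Read left to right; each codeword is recognised as soon as it completes (prefix code):
  101→b | 111→c | 11010→g | 11011→d | 100→e | 1100→a | 11010→g | 1100→a
Decoded message: bcgdeaga

bcgdeaga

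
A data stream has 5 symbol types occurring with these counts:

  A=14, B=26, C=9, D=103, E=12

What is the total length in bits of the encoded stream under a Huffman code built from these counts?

281

Build the Huffman tree bottom-up:
merge C(9) and E(12): 21
merge A(14) and 21: 35
merge B(26) and 35: 61
merge 61 and D(103): 164
Total encoded bits = sum of merged weights = 21 + 35 + 61 + 164 = 281.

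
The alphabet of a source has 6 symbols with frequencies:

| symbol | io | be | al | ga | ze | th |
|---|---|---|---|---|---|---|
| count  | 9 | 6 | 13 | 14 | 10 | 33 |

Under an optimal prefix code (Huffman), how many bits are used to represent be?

4

Build the tree from the bottom:
combine be(6), io(9) → 15
combine ze(10), al(13) → 23
combine ga(14), 15 → 29
combine 23, 29 → 52
combine th(33), 52 → 85
The subtree containing be is merged 4 times, so code length = 4.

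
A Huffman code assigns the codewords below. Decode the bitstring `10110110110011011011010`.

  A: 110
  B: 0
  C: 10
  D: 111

Read left to right; each codeword is recognised as soon as it completes (prefix code):
  10→C | 110→A | 110→A | 110→A | 0→B | 110→A | 110→A | 110→A | 10→C
Decoded message: CAAABAAAC

CAAABAAAC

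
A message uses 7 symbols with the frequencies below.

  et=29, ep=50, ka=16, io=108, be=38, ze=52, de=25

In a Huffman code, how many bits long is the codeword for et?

3

Repeatedly merge the two smallest:
ka(16) + de(25) → 41
et(29) + be(38) → 67
41 + ep(50) → 91
ze(52) + 67 → 119
91 + io(108) → 199
119 + 199 → 318
The subtree containing et is merged 3 times, so code length = 3.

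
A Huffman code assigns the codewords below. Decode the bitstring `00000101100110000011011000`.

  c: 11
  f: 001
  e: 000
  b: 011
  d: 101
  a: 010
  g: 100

Read left to right; each codeword is recognised as soon as it completes (prefix code):
  000→e | 001→f | 011→b | 001→f | 100→g | 000→e | 11→c | 011→b | 000→e
Decoded message: efbfgecbe

efbfgecbe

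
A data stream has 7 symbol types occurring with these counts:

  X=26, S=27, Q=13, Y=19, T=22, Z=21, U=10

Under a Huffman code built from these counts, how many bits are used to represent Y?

3

Repeatedly merge the two smallest:
combine U(10), Q(13) → 23
combine Y(19), Z(21) → 40
combine T(22), 23 → 45
combine X(26), S(27) → 53
combine 40, 45 → 85
combine 53, 85 → 138
Y's leaf is at depth 3, giving a 3-bit codeword.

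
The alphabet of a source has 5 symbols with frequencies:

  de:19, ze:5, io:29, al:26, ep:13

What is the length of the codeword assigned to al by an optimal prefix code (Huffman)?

2

Repeatedly merge the two smallest:
ze(5) + ep(13) → 18
18 + de(19) → 37
al(26) + io(29) → 55
37 + 55 → 92
al sits 2 levels below the root, so its codeword is 2 bits.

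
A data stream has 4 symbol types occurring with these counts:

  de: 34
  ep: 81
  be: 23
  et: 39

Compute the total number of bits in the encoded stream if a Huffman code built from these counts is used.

Merge the two smallest weights repeatedly:
be(23) + de(34) → 57
et(39) + 57 → 96
ep(81) + 96 → 177
Each symbol's bit-cost is frequency × depth; summing gives 330 bits (equivalently 57 + 96 + 177).

330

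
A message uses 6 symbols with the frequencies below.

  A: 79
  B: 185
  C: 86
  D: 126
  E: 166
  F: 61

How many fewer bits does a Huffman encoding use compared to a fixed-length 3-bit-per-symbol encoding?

Fixed-length: 3 bits × 703 symbols = 2109 bits.
Huffman merges:
F(61) + A(79) → 140
C(86) + D(126) → 212
140 + E(166) → 306
B(185) + 212 → 397
306 + 397 → 703
Huffman total = 140 + 212 + 306 + 397 + 703 = 1758 bits.
Saving = 2109 − 1758 = 351 bits.

351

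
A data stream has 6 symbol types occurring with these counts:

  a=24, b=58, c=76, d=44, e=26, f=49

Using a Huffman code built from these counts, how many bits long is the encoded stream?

697

Greedily combine the two least-frequent nodes:
combine a(24), e(26) → 50
combine d(44), f(49) → 93
combine 50, b(58) → 108
combine c(76), 93 → 169
combine 108, 169 → 277
The encoded length is the sum of every internal node's weight: 50 + 93 + 108 + 169 + 277 = 697 bits.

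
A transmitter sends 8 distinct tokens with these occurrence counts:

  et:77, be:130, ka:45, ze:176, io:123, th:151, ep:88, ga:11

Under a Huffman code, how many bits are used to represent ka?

5

Repeatedly merge the two smallest:
merge ga(11) and ka(45): 56
merge 56 and et(77): 133
merge ep(88) and io(123): 211
merge be(130) and 133: 263
merge th(151) and ze(176): 327
merge 211 and 263: 474
merge 327 and 474: 801
The subtree containing ka is merged 5 times, so code length = 5.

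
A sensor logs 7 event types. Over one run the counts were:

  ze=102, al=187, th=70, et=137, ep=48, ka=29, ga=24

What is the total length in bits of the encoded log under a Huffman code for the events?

Greedily combine the two least-frequent nodes:
merge ga(24) and ka(29): 53
merge ep(48) and 53: 101
merge th(70) and 101: 171
merge ze(102) and et(137): 239
merge 171 and al(187): 358
merge 239 and 358: 597
The encoded length is the sum of every internal node's weight: 53 + 101 + 171 + 239 + 358 + 597 = 1519 bits.

1519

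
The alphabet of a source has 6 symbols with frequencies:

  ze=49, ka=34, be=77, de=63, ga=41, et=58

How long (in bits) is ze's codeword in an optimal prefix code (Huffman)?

Repeatedly merge the two smallest:
merge ka(34) and ga(41): 75
merge ze(49) and et(58): 107
merge de(63) and 75: 138
merge be(77) and 107: 184
merge 138 and 184: 322
The subtree containing ze is merged 3 times, so code length = 3.

3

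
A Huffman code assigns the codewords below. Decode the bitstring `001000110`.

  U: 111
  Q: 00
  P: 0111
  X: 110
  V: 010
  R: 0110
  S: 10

Read left to right; each codeword is recognised as soon as it completes (prefix code):
  00→Q | 10→S | 00→Q | 110→X
Decoded message: QSQX

QSQX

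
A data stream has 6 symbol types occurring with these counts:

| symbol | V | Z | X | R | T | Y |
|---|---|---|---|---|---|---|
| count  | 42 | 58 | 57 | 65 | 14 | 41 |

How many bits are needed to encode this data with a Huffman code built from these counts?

706

Greedily combine the two least-frequent nodes:
merge T(14) and Y(41): 55
merge V(42) and 55: 97
merge X(57) and Z(58): 115
merge R(65) and 97: 162
merge 115 and 162: 277
Each symbol's bit-cost is frequency × depth; summing gives 706 bits (equivalently 55 + 97 + 115 + 162 + 277).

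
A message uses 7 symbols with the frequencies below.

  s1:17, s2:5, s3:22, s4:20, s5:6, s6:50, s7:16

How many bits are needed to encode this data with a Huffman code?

Merge the two smallest weights repeatedly:
merge s2(5) and s5(6): 11
merge 11 and s7(16): 27
merge s1(17) and s4(20): 37
merge s3(22) and 27: 49
merge 37 and 49: 86
merge s6(50) and 86: 136
The encoded length is the sum of every internal node's weight: 11 + 27 + 37 + 49 + 86 + 136 = 346 bits.

346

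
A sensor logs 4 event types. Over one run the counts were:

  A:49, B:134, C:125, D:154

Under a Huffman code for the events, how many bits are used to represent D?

Build the tree from the bottom:
A(49) + C(125) → 174
B(134) + D(154) → 288
174 + 288 → 462
D's leaf is at depth 2, giving a 2-bit codeword.

2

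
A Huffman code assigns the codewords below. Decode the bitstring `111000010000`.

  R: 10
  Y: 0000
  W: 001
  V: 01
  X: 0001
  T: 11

Read left to right; each codeword is recognised as soon as it completes (prefix code):
  11→T | 10→R | 0001→X | 0000→Y
Decoded message: TRXY

TRXY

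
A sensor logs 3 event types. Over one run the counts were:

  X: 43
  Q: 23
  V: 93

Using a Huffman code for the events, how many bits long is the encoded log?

Merge the two smallest weights repeatedly:
combine Q(23), X(43) → 66
combine 66, V(93) → 159
Each symbol's bit-cost is frequency × depth; summing gives 225 bits (equivalently 66 + 159).

225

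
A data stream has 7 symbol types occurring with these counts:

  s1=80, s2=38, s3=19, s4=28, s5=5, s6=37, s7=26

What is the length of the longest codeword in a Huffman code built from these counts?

4

Merge the two lowest-weight nodes at each step:
merge s5(5) and s3(19): 24
merge 24 and s7(26): 50
merge s4(28) and s6(37): 65
merge s2(38) and 50: 88
merge 65 and s1(80): 145
merge 88 and 145: 233
The rarest symbols sit at the bottom; the longest codeword is 4 bits.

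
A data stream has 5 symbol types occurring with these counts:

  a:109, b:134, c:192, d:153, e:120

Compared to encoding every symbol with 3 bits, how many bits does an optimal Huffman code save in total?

479

Fixed-length: 3 bits × 708 symbols = 2124 bits.
Huffman merges:
a(109) + e(120) → 229
b(134) + d(153) → 287
c(192) + 229 → 421
287 + 421 → 708
Huffman total = 229 + 287 + 421 + 708 = 1645 bits.
Saving = 2124 − 1645 = 479 bits.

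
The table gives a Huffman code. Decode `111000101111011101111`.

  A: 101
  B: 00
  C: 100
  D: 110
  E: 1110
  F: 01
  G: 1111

EBAEEG

Read left to right; each codeword is recognised as soon as it completes (prefix code):
  1110→E | 00→B | 101→A | 1110→E | 1110→E | 1111→G
Decoded message: EBAEEG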